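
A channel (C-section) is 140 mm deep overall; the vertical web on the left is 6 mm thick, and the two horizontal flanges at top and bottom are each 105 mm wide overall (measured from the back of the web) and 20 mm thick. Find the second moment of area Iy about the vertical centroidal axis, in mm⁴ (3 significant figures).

Iy ≈ 5.15 × 10⁶ mm⁴

Split into non-overlapping primitives; take the origin at the lower-left of the bounding box.
Web: 6 × 140, A = 840 mm², x = 3 mm, Ī = 2 520 mm⁴.
Top flange (beyond web): 99 × 20, A = 1 980 mm², x = 55.5 mm, Ī = 1 617 165 mm⁴.
Bottom flange (beyond web): 99 × 20, A = 1 980 mm², x = 55.5 mm, Ī = 1 617 165 mm⁴.
Centroid: x̄ = ΣA·x / ΣA = 46.313 mm.
Transfer each piece to the vertical centroidal axis using Ī + A·d² with d = x − 46.313:
  web: d = -43.313 mm → contributes +1 578 337 mm⁴
  top flange (beyond web): d = 9.1875 mm → contributes +1 784 297 mm⁴
  bottom flange (beyond web): d = 9.1875 mm → contributes +1 784 297 mm⁴
Total I = 5 146 931 mm⁴.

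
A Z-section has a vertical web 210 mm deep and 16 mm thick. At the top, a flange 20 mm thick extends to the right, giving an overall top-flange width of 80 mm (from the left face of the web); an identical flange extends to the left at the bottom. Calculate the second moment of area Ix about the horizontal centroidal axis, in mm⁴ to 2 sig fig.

Ix ≈ 3.6 × 10⁷ mm⁴

Break the section into simple shapes (no overlaps), measuring from the bottom-left corner of the bounding box.
Web: 16 × 210, A = 3 360 mm², y = 105 mm, Ī = 12 348 000 mm⁴.
Top flange (beyond web): 64 × 20, A = 1 280 mm², y = 200 mm, Ī = 42 667 mm⁴.
Bottom flange (beyond web): 64 × 20, A = 1 280 mm², y = 10 mm, Ī = 42 667 mm⁴.
Centroid: ȳ = ΣA·y / ΣA = 105 mm.
Transfer each piece to the horizontal centroidal axis using Ī + A·d² with d = y − 105:
  web: d = 0 mm → contributes +12 348 000 mm⁴
  top flange (beyond web): d = 95 mm → contributes +11 594 667 mm⁴
  bottom flange (beyond web): d = -95 mm → contributes +11 594 667 mm⁴
Total I = 35 537 333 mm⁴.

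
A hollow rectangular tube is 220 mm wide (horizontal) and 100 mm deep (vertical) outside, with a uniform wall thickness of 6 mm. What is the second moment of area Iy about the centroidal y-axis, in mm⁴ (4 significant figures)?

Split into non-overlapping primitives; take the origin at the lower-left of the bounding box.
Outer rectangle: 220 × 100, A = 22 000 mm², x = 110 mm, Ī = 88 733 333 mm⁴.
Inner void (subtracted): 208 × 88, A = 18 304 mm², x = 110 mm, Ī = 65 992 021 mm⁴.
By symmetry the centroid is at mid-width, x̄ = 110 mm.
All pieces are centred on the centroidal y-axis, so I = ΣĪ (holes subtracted) = 22 741 312 mm⁴.

Iy ≈ 2.274 × 10⁷ mm⁴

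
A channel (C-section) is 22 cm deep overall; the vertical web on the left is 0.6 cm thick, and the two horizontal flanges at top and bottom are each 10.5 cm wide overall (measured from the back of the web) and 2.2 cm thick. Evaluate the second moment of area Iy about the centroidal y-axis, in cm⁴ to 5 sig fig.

Iy ≈ 635.39 cm⁴

Decompose the section into non-overlapping parts with the origin at the bottom-left of its bounding rectangle.
Web: 0.6 × 22, A = 13.2 cm², x = 0.3 cm, Ī = 0.396 cm⁴.
Top flange (beyond web): 9.9 × 2.2, A = 21.78 cm², x = 5.55 cm, Ī = 177.8882 cm⁴.
Bottom flange (beyond web): 9.9 × 2.2, A = 21.78 cm², x = 5.55 cm, Ī = 177.8882 cm⁴.
Centroid: x̄ = ΣA·x / ΣA = 4.32907 cm.
Transfer each piece to the centroidal y-axis using Ī + A·d² with d = x − 4.32907:
  web: d = -4.02907 cm → contributes +214.6769 cm⁴
  top flange (beyond web): d = 1.22093 cm → contributes +210.355 cm⁴
  bottom flange (beyond web): d = 1.22093 cm → contributes +210.355 cm⁴
Total I = 635.3868 cm⁴.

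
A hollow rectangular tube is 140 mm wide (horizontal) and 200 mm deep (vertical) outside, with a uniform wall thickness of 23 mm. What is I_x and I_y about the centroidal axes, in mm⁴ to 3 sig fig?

I_x ≈ 6.47 × 10⁷ mm⁴, I_y ≈ 3.51 × 10⁷ mm⁴

Split into non-overlapping primitives; take the origin at the lower-left of the bounding box.
Outer rectangle: 140 × 200, A = 28 000 mm², y = 100 mm, Ī = 93 333 333 mm⁴.
Inner void (subtracted): 94 × 154, A = 14 476 mm², y = 100 mm, Ī = 28 609 401 mm⁴.
By symmetry the centroid is at mid-height, ȳ = 100 mm.
All pieces are centred on the centroidal x-axis, so I = ΣĪ (holes subtracted) = 64 723 932 mm⁴.
Repeating about the centroidal y-axis gives I_y = 35 074 172 mm⁴.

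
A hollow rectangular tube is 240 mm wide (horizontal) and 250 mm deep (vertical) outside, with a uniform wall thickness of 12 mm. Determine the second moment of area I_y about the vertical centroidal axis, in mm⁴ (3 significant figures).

I_y ≈ 9.82 × 10⁷ mm⁴

Split into non-overlapping primitives; take the origin at the lower-left of the bounding box.
Outer rectangle: 240 × 250, A = 60 000 mm², x = 120 mm, Ī = 288 000 000 mm⁴.
Inner void (subtracted): 216 × 226, A = 48 816 mm², x = 120 mm, Ī = 189 796 608 mm⁴.
By symmetry the centroid is at mid-width, x̄ = 120 mm.
All pieces are centred on the vertical centroidal axis, so I = ΣĪ (holes subtracted) = 98 203 392 mm⁴.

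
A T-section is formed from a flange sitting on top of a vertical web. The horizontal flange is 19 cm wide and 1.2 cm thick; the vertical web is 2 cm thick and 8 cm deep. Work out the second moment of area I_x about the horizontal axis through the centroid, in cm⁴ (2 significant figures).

I_x ≈ 290 cm⁴

Break the section into simple shapes (no overlaps), measuring from the bottom-left corner of the bounding box.
Flange: 19 × 1.2, A = 22.8 cm², y = 8.6 cm, Ī = 2.736 cm⁴.
Web: 2 × 8, A = 16 cm², y = 4 cm, Ī = 85.33 cm⁴.
Centroid: ȳ = ΣA·y / ΣA = 6.703 cm.
Transfer each piece to the horizontal axis through the centroid using Ī + A·d² with d = y − 6.703:
  flange: d = 1.897 cm → contributes +84.78 cm⁴
  web: d = -2.703 cm → contributes +202.2 cm⁴
Total I = 287 cm⁴.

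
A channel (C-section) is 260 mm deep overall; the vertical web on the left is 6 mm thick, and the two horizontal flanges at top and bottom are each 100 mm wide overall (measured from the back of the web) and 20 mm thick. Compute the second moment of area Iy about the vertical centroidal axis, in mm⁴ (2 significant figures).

Iy ≈ 5.5 × 10⁶ mm⁴

Split into non-overlapping primitives; take the origin at the lower-left of the bounding box.
Web: 6 × 260, A = 1 560 mm², x = 3 mm, Ī = 4 680 mm⁴.
Top flange (beyond web): 94 × 20, A = 1 880 mm², x = 53 mm, Ī = 1 384 307 mm⁴.
Bottom flange (beyond web): 94 × 20, A = 1 880 mm², x = 53 mm, Ī = 1 384 307 mm⁴.
Centroid: x̄ = ΣA·x / ΣA = 38.34 mm.
Transfer each piece to the vertical centroidal axis using Ī + A·d² with d = x − 38.34:
  web: d = -35.34 mm → contributes +1 952 806 mm⁴
  top flange (beyond web): d = 14.66 mm → contributes +1 788 439 mm⁴
  bottom flange (beyond web): d = 14.66 mm → contributes +1 788 439 mm⁴
Total I = 5 529 684 mm⁴.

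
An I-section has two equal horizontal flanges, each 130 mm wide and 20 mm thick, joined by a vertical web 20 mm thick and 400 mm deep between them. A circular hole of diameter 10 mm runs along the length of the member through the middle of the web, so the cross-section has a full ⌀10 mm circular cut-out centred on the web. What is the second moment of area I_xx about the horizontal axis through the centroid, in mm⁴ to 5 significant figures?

Break the section into simple shapes (no overlaps), measuring from the bottom-left corner of the bounding box.
Bottom flange: 130 × 20, A = 2 600 mm², y = 10 mm, Ī = 86666.67 mm⁴.
Web: 20 × 400, A = 8 000 mm², y = 220 mm, Ī = 106 666 667 mm⁴.
Top flange: 130 × 20, A = 2 600 mm², y = 430 mm, Ī = 86666.67 mm⁴.
Hole (subtracted): ⌀10, A = 78.53982 mm², y = 220 mm, Ī = 490.8739 mm⁴.
By symmetry the centroid is at mid-height, ȳ = 220 mm.
Transfer each piece to the horizontal axis through the centroid using Ī + A·d² with d = y − 220:
  bottom flange: d = -210 mm → contributes +114 746 667 mm⁴
  web: d = 0 mm → contributes +106 666 667 mm⁴
  top flange: d = 210 mm → contributes +114 746 667 mm⁴
  hole: d = 0 mm → contributes −490.8739 mm⁴
Total I = 336 159 509 mm⁴.

I_xx ≈ 3.3616 × 10⁸ mm⁴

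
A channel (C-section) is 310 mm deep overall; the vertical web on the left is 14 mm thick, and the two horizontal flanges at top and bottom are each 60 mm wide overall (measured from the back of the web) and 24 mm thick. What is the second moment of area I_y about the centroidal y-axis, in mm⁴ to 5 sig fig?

Break the section into simple shapes (no overlaps), measuring from the bottom-left corner of the bounding box.
Web: 14 × 310, A = 4 340 mm², x = 7 mm, Ī = 70886.67 mm⁴.
Top flange (beyond web): 46 × 24, A = 1 104 mm², x = 37 mm, Ī = 194 672 mm⁴.
Bottom flange (beyond web): 46 × 24, A = 1 104 mm², x = 37 mm, Ī = 194 672 mm⁴.
Centroid: x̄ = ΣA·x / ΣA = 17.11607 mm.
Transfer each piece to the centroidal y-axis using Ī + A·d² with d = x − 17.11607:
  web: d = -10.11607 mm → contributes +515019.7 mm⁴
  top flange (beyond web): d = 19.88393 mm → contributes +631161.4 mm⁴
  bottom flange (beyond web): d = 19.88393 mm → contributes +631161.4 mm⁴
Total I = 1 777 342 mm⁴.

I_y ≈ 1.7773 × 10⁶ mm⁴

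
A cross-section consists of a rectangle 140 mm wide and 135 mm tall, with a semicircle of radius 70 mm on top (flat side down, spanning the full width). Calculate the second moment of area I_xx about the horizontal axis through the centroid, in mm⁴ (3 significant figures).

Break the section into simple shapes (no overlaps), measuring from the bottom-left corner of the bounding box.
Rectangular body: 140 × 135, A = 18 900 mm², y = 67.5 mm, Ī = 28 704 375 mm⁴.
Semicircular cap: semicircle r = 70, A = 7696.9 mm², y = 164.71 mm, Ī = 2 635 265 mm⁴.
Centroid: ȳ = ΣA·y / ΣA = 95.631 mm.
Transfer each piece to the horizontal axis through the centroid using Ī + A·d² with d = y − 95.631:
  rectangular body: d = -28.131 mm → contributes +43 661 354 mm⁴
  semicircular cap: d = 69.078 mm → contributes +39 362 625 mm⁴
Total I = 83 023 979 mm⁴.

I_xx ≈ 8.30 × 10⁷ mm⁴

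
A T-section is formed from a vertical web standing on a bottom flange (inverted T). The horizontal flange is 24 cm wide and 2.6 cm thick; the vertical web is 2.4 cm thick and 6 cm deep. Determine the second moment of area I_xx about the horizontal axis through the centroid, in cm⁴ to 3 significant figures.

I_xx ≈ 295 cm⁴

Treat the section as a set of non-overlapping primitives; coordinates are from the bounding-box lower-left.
Flange: 24 × 2.6, A = 62.4 cm², y = 1.3 cm, Ī = 35.152 cm⁴.
Web: 2.4 × 6, A = 14.4 cm², y = 5.6 cm, Ī = 43.2 cm⁴.
Centroid: ȳ = ΣA·y / ΣA = 2.1063 cm.
Transfer each piece to the horizontal axis through the centroid using Ī + A·d² with d = y − 2.1063:
  flange: d = -0.80625 cm → contributes +75.714 cm⁴
  web: d = 3.4938 cm → contributes +218.97 cm⁴
Total I = 294.69 cm⁴.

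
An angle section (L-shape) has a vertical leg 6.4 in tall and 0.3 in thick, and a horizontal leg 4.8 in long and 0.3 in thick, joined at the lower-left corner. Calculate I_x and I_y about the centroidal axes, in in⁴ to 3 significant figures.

Split into non-overlapping primitives; take the origin at the lower-left of the bounding box.
Vertical leg: 0.3 × 6.4, A = 1.92 in², y = 3.2 in, Ī = 6.5536 in⁴.
Horizontal leg (remainder): 4.5 × 0.3, A = 1.35 in², y = 0.15 in, Ī = 0.010125 in⁴.
Centroid: ȳ = ΣA·y / ΣA = 1.9408 in.
Transfer each piece to the centroidal x-axis using Ī + A·d² with d = y − 1.9408:
  vertical leg: d = 1.2592 in → contributes +9.5978 in⁴
  horizontal leg (remainder): d = -1.7908 in → contributes +4.3397 in⁴
Total I = 13.937 in⁴.
For the y-axis: x̄ = 1.1408 in.
Repeating about the centroidal y-axis gives I_y = 6.8582 in⁴.

I_x ≈ 13.9 in⁴, I_y ≈ 6.86 in⁴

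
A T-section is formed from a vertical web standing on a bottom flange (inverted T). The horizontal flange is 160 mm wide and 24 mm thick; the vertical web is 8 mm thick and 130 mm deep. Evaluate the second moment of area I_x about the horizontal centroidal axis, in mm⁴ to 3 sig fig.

Split into non-overlapping primitives; take the origin at the lower-left of the bounding box.
Flange: 160 × 24, A = 3 840 mm², y = 12 mm, Ī = 184 320 mm⁴.
Web: 8 × 130, A = 1 040 mm², y = 89 mm, Ī = 1 464 667 mm⁴.
Centroid: ȳ = ΣA·y / ΣA = 28.41 mm.
Transfer each piece to the horizontal centroidal axis using Ī + A·d² with d = y − 28.41:
  flange: d = -16.41 mm → contributes +1 218 366 mm⁴
  web: d = 60.59 mm → contributes +5 282 681 mm⁴
Total I = 6 501 047 mm⁴.

I_x ≈ 6.50 × 10⁶ mm⁴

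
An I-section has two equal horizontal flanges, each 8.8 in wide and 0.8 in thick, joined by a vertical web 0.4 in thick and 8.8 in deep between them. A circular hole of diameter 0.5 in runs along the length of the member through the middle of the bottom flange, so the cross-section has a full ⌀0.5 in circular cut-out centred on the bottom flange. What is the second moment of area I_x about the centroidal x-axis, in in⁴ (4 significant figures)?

I_x ≈ 343.3 in⁴

Decompose the section into non-overlapping parts with the origin at the bottom-left of its bounding rectangle.
Bottom flange: 8.8 × 0.8, A = 7.04 in², y = 0.4 in, Ī = 0.375467 in⁴.
Web: 0.4 × 8.8, A = 3.52 in², y = 5.2 in, Ī = 22.7157 in⁴.
Top flange: 8.8 × 0.8, A = 7.04 in², y = 10 in, Ī = 0.375467 in⁴.
Hole (subtracted): ⌀0.5, A = 0.19635 in², y = 0.4 in, Ī = 0.00306796 in⁴.
Centroid: ȳ = ΣA·y / ΣA = 5.25415 in.
Transfer each piece to the centroidal x-axis using Ī + A·d² with d = y − 5.25415:
  bottom flange: d = -4.85415 in → contributes +166.258 in⁴
  web: d = -0.054154 in → contributes +22.7261 in⁴
  top flange: d = 4.74585 in → contributes +158.938 in⁴
  hole: d = -4.85415 in → contributes −4.62962 in⁴
Total I = 343.292 in⁴.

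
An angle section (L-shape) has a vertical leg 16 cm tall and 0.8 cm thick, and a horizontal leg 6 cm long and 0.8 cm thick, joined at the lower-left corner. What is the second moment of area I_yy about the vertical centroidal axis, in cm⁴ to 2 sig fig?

Split into non-overlapping primitives; take the origin at the lower-left of the bounding box.
Vertical leg: 0.8 × 16, A = 12.8 cm², x = 0.4 cm, Ī = 0.6827 cm⁴.
Horizontal leg (remainder): 5.2 × 0.8, A = 4.16 cm², x = 3.4 cm, Ī = 9.374 cm⁴.
Centroid: x̄ = ΣA·x / ΣA = 1.136 cm.
Transfer each piece to the vertical centroidal axis using Ī + A·d² with d = x − 1.136:
  vertical leg: d = -0.7358 cm → contributes +7.614 cm⁴
  horizontal leg (remainder): d = 2.264 cm → contributes +30.7 cm⁴
Total I = 38.31 cm⁴.

I_yy ≈ 38 cm⁴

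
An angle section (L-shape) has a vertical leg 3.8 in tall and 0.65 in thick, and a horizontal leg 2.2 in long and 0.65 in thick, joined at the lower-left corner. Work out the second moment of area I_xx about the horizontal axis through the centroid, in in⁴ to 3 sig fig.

Split into non-overlapping primitives; take the origin at the lower-left of the bounding box.
Vertical leg: 0.65 × 3.8, A = 2.47 in², y = 1.9 in, Ī = 2.9722 in⁴.
Horizontal leg (remainder): 1.55 × 0.65, A = 1.0075 in², y = 0.325 in, Ī = 0.035472 in⁴.
Centroid: ȳ = ΣA·y / ΣA = 1.4437 in.
Transfer each piece to the horizontal axis through the centroid using Ī + A·d² with d = y − 1.4437:
  vertical leg: d = 0.45631 in → contributes +3.4865 in⁴
  horizontal leg (remainder): d = -1.1187 in → contributes +1.2963 in⁴
Total I = 4.7829 in⁴.

I_xx ≈ 4.78 in⁴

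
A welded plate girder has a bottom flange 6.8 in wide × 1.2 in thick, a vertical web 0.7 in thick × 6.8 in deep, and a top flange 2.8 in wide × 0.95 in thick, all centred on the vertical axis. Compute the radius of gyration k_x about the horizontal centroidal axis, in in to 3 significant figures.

k_x ≈ 3.18 in

Break the section into simple shapes (no overlaps), measuring from the bottom-left corner of the bounding box.
Bottom plate: 6.8 × 1.2, A = 8.16 in², y = 0.6 in, Ī = 0.9792 in⁴.
Web plate: 0.7 × 6.8, A = 4.76 in², y = 4.6 in, Ī = 18.342 in⁴.
Top plate: 2.8 × 0.95, A = 2.66 in², y = 8.475 in, Ī = 0.20005 in⁴.
Centroid: ȳ = ΣA·y / ΣA = 3.1666 in.
Transfer each piece to the horizontal centroidal axis using Ī + A·d² with d = y − 3.1666:
  bottom plate: d = -2.5666 in → contributes +54.732 in⁴
  web plate: d = 1.4334 in → contributes +28.122 in⁴
  top plate: d = 5.3084 in → contributes +75.157 in⁴
Total I = 158.01 in⁴.
Radius of gyration: k = √(I/A) = √(158.01 / 15.58) = 3.1846 in.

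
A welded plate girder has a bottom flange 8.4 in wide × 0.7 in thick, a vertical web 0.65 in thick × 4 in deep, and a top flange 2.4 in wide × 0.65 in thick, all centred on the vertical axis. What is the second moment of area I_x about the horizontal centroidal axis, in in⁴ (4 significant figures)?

Split into non-overlapping primitives; take the origin at the lower-left of the bounding box.
Bottom plate: 8.4 × 0.7, A = 5.88 in², y = 0.35 in, Ī = 0.2401 in⁴.
Web plate: 0.65 × 4, A = 2.6 in², y = 2.7 in, Ī = 3.46667 in⁴.
Top plate: 2.4 × 0.65, A = 1.56 in², y = 5.025 in, Ī = 0.054925 in⁴.
Centroid: ȳ = ΣA·y / ΣA = 1.68496 in.
Transfer each piece to the horizontal centroidal axis using Ī + A·d² with d = y − 1.68496:
  bottom plate: d = -1.33496 in → contributes +10.719 in⁴
  web plate: d = 1.01504 in → contributes +6.14546 in⁴
  top plate: d = 3.34004 in → contributes +17.4581 in⁴
Total I = 34.3225 in⁴.

I_x ≈ 34.32 in⁴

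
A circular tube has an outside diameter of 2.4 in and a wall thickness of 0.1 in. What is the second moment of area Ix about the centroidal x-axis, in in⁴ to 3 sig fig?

Split into non-overlapping primitives; take the origin at the lower-left of the bounding box.
Outer circle: ⌀2.4, A = 4.5239 in², y = 1.2 in, Ī = 1.6286 in⁴.
Bore (subtracted): ⌀2.2, A = 3.8013 in², y = 1.2 in, Ī = 1.1499 in⁴.
By symmetry the centroid is at mid-height, ȳ = 1.2 in.
All pieces are centred on the centroidal x-axis, so I = ΣĪ (holes subtracted) = 0.4787 in⁴.

Ix ≈ 0.479 in⁴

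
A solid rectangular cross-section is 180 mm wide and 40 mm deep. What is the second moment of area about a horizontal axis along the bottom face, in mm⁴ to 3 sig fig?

The section: 180 × 40, A = 7 200 mm², y = 20 mm, Ī = 960 000 mm⁴.
Transfer it to the bottom edge using Ī + A·d² with d = y − 0:
  the section: d = 20 mm → contributes +3 840 000 mm⁴
Total I = 3 840 000 mm⁴.

I_base ≈ 3.84 × 10⁶ mm⁴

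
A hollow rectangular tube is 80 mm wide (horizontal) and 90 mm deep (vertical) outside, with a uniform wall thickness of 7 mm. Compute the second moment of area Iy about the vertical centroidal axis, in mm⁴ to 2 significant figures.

Decompose the section into non-overlapping parts with the origin at the bottom-left of its bounding rectangle.
Outer rectangle: 80 × 90, A = 7 200 mm², x = 40 mm, Ī = 3 840 000 mm⁴.
Inner void (subtracted): 66 × 76, A = 5 016 mm², x = 40 mm, Ī = 1 820 808 mm⁴.
By symmetry the centroid is at mid-width, x̄ = 40 mm.
All pieces are centred on the vertical centroidal axis, so I = ΣĪ (holes subtracted) = 2 019 192 mm⁴.

Iy ≈ 2.0 × 10⁶ mm⁴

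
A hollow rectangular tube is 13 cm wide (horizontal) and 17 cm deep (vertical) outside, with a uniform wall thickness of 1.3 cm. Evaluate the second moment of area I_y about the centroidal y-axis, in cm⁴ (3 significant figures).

I_y ≈ 1760 cm⁴

Split into non-overlapping primitives; take the origin at the lower-left of the bounding box.
Outer rectangle: 13 × 17, A = 221 cm², x = 6.5 cm, Ī = 3112.4 cm⁴.
Inner void (subtracted): 10.4 × 14.4, A = 149.76 cm², x = 6.5 cm, Ī = 1349.8 cm⁴.
By symmetry the centroid is at mid-width, x̄ = 6.5 cm.
All pieces are centred on the centroidal y-axis, so I = ΣĪ (holes subtracted) = 1762.6 cm⁴.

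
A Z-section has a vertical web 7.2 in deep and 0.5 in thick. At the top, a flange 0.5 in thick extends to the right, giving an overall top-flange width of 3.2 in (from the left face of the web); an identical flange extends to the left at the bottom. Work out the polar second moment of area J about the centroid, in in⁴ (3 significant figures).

J ≈ 54.5 in⁴

Decompose the section into non-overlapping parts with the origin at the bottom-left of its bounding rectangle.
Web: 0.5 × 7.2, A = 3.6 in², y = 3.6 in, Ī = 15.552 in⁴.
Top flange (beyond web): 2.7 × 0.5, A = 1.35 in², y = 6.95 in, Ī = 0.028125 in⁴.
Bottom flange (beyond web): 2.7 × 0.5, A = 1.35 in², y = 0.25 in, Ī = 0.028125 in⁴.
Centroid: ȳ = ΣA·y / ΣA = 3.6 in.
Transfer each piece to the centroidal x-axis using Ī + A·d² with d = y − 3.6:
  web: d = 0 in → contributes +15.552 in⁴
  top flange (beyond web): d = 3.35 in → contributes +15.179 in⁴
  bottom flange (beyond web): d = -3.35 in → contributes +15.179 in⁴
Total I = 45.909 in⁴.
For the y-axis: x̄ = 2.95 in.
Repeating about the centroidal y-axis gives I_y = 8.6273 in⁴.
Polar second moment: J = I_x + I_y = 54.536 in⁴.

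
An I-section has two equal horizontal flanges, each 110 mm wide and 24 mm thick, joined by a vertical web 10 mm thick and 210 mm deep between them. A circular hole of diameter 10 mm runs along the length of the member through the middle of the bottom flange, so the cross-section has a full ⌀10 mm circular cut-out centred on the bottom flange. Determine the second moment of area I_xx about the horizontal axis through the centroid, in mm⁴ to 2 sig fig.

I_xx ≈ 7.9 × 10⁷ mm⁴

Break the section into simple shapes (no overlaps), measuring from the bottom-left corner of the bounding box.
Bottom flange: 110 × 24, A = 2 640 mm², y = 12 mm, Ī = 126 720 mm⁴.
Web: 10 × 210, A = 2 100 mm², y = 129 mm, Ī = 7 717 500 mm⁴.
Top flange: 110 × 24, A = 2 640 mm², y = 246 mm, Ī = 126 720 mm⁴.
Hole (subtracted): ⌀10, A = 78.54 mm², y = 12 mm, Ī = 490.9 mm⁴.
Centroid: ȳ = ΣA·y / ΣA = 130.3 mm.
Transfer each piece to the horizontal axis through the centroid using Ī + A·d² with d = y − 130.3:
  bottom flange: d = -118.3 mm → contributes +37 047 335 mm⁴
  web: d = -1.259 mm → contributes +7 720 826 mm⁴
  top flange: d = 115.7 mm → contributes +35 492 388 mm⁴
  hole: d = -118.3 mm → contributes −1 098 877 mm⁴
Total I = 79 161 673 mm⁴.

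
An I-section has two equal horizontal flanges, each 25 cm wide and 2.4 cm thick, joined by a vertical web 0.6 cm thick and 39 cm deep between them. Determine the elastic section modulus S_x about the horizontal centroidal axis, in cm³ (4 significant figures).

Split into non-overlapping primitives; take the origin at the lower-left of the bounding box.
Bottom flange: 25 × 2.4, A = 60 cm², y = 1.2 cm, Ī = 28.8 cm⁴.
Web: 0.6 × 39, A = 23.4 cm², y = 21.9 cm, Ī = 2965.95 cm⁴.
Top flange: 25 × 2.4, A = 60 cm², y = 42.6 cm, Ī = 28.8 cm⁴.
By symmetry the centroid is at mid-height, ȳ = 21.9 cm.
Transfer each piece to the horizontal centroidal axis using Ī + A·d² with d = y − 21.9:
  bottom flange: d = -20.7 cm → contributes +25738.2 cm⁴
  web: d = 0 cm → contributes +2965.95 cm⁴
  top flange: d = 20.7 cm → contributes +25738.2 cm⁴
Total I = 54442.4 cm⁴.
Extreme fibre distance c = 21.9 cm; S = I/c = 2485.95 cm³.

S_x ≈ 2486 cm³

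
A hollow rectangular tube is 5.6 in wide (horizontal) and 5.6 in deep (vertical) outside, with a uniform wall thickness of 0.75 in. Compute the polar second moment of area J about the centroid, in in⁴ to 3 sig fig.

J ≈ 117 in⁴

Break the section into simple shapes (no overlaps), measuring from the bottom-left corner of the bounding box.
Outer rectangle: 5.6 × 5.6, A = 31.36 in², y = 2.8 in, Ī = 81.954 in⁴.
Inner void (subtracted): 4.1 × 4.1, A = 16.81 in², y = 2.8 in, Ī = 23.548 in⁴.
By symmetry the centroid is at mid-height, ȳ = 2.8 in.
All pieces are centred on the centroidal x-axis, so I = ΣĪ (holes subtracted) = 58.406 in⁴.
Repeating about the centroidal y-axis gives I_y = 58.406 in⁴.
Polar second moment: J = I_x + I_y = 116.81 in⁴.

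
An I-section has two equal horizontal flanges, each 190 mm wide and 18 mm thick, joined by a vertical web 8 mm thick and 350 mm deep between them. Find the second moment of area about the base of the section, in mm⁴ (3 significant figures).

I_base ≈ 6.19 × 10⁸ mm⁴

Split into non-overlapping primitives; take the origin at the lower-left of the bounding box.
Bottom flange: 190 × 18, A = 3 420 mm², y = 9 mm, Ī = 92 340 mm⁴.
Web: 8 × 350, A = 2 800 mm², y = 193 mm, Ī = 28 583 333 mm⁴.
Top flange: 190 × 18, A = 3 420 mm², y = 377 mm, Ī = 92 340 mm⁴.
Transfer each piece to the base of the section using Ī + A·d² with d = y − 0:
  bottom flange: d = 9 mm → contributes +369 360 mm⁴
  web: d = 193 mm → contributes +132 880 533 mm⁴
  top flange: d = 377 mm → contributes +486 173 520 mm⁴
Total I = 619 423 413 mm⁴.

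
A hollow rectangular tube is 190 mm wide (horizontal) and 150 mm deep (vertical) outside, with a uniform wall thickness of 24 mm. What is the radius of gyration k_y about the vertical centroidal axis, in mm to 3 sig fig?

k_y ≈ 66.2 mm

Treat the section as a set of non-overlapping primitives; coordinates are from the bounding-box lower-left.
Outer rectangle: 190 × 150, A = 28 500 mm², x = 95 mm, Ī = 85 737 500 mm⁴.
Inner void (subtracted): 142 × 102, A = 14 484 mm², x = 95 mm, Ī = 24 337 948 mm⁴.
By symmetry the centroid is at mid-width, x̄ = 95 mm.
All pieces are centred on the vertical centroidal axis, so I = ΣĪ (holes subtracted) = 61 399 552 mm⁴.
Radius of gyration: k = √(I/A) = √(61 399 552 / 14 016) = 66.187 mm.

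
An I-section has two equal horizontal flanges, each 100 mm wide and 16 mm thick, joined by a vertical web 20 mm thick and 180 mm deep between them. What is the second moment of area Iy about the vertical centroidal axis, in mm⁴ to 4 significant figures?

Decompose the section into non-overlapping parts with the origin at the bottom-left of its bounding rectangle.
Bottom flange: 100 × 16, A = 1 600 mm², x = 50 mm, Ī = 1 333 333 mm⁴.
Web: 20 × 180, A = 3 600 mm², x = 50 mm, Ī = 120 000 mm⁴.
Top flange: 100 × 16, A = 1 600 mm², x = 50 mm, Ī = 1 333 333 mm⁴.
By symmetry the centroid is at mid-width, x̄ = 50 mm.
All pieces are centred on the vertical centroidal axis, so I = ΣĪ = 2 786 667 mm⁴.

Iy ≈ 2.787 × 10⁶ mm⁴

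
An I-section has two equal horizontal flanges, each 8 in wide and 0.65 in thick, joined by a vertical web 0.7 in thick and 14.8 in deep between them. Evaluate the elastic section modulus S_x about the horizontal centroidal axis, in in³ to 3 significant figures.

S_x ≈ 101 in³

Decompose the section into non-overlapping parts with the origin at the bottom-left of its bounding rectangle.
Bottom flange: 8 × 0.65, A = 5.2 in², y = 0.325 in, Ī = 0.18308 in⁴.
Web: 0.7 × 14.8, A = 10.36 in², y = 8.05 in, Ī = 189.1 in⁴.
Top flange: 8 × 0.65, A = 5.2 in², y = 15.775 in, Ī = 0.18308 in⁴.
By symmetry the centroid is at mid-height, ȳ = 8.05 in.
Transfer each piece to the horizontal centroidal axis using Ī + A·d² with d = y − 8.05:
  bottom flange: d = -7.725 in → contributes +310.5 in⁴
  web: d = 0 in → contributes +189.1 in⁴
  top flange: d = 7.725 in → contributes +310.5 in⁴
Total I = 810.1 in⁴.
Extreme fibre distance c = 8.05 in; S = I/c = 100.63 in³.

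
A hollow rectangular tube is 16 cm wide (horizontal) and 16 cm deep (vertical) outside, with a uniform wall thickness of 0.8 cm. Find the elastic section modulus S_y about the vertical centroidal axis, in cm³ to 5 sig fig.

S_y ≈ 234.77 cm³

Decompose the section into non-overlapping parts with the origin at the bottom-left of its bounding rectangle.
Outer rectangle: 16 × 16, A = 256 cm², x = 8 cm, Ī = 5461.333 cm⁴.
Inner void (subtracted): 14.4 × 14.4, A = 207.36 cm², x = 8 cm, Ī = 3583.181 cm⁴.
By symmetry the centroid is at mid-width, x̄ = 8 cm.
All pieces are centred on the vertical centroidal axis, so I = ΣĪ (holes subtracted) = 1878.153 cm⁴.
Extreme fibre distance c = 8 cm; S = I/c = 234.7691 cm³.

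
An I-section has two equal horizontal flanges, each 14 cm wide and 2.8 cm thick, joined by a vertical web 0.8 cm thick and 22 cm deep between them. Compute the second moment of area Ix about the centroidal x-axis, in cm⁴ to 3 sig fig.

Decompose the section into non-overlapping parts with the origin at the bottom-left of its bounding rectangle.
Bottom flange: 14 × 2.8, A = 39.2 cm², y = 1.4 cm, Ī = 25.611 cm⁴.
Web: 0.8 × 22, A = 17.6 cm², y = 13.8 cm, Ī = 709.87 cm⁴.
Top flange: 14 × 2.8, A = 39.2 cm², y = 26.2 cm, Ī = 25.611 cm⁴.
By symmetry the centroid is at mid-height, ȳ = 13.8 cm.
Transfer each piece to the centroidal x-axis using Ī + A·d² with d = y − 13.8:
  bottom flange: d = -12.4 cm → contributes +6 053 cm⁴
  web: d = 0 cm → contributes +709.87 cm⁴
  top flange: d = 12.4 cm → contributes +6 053 cm⁴
Total I = 12 816 cm⁴.

Ix ≈ 1.28 × 10⁴ cm⁴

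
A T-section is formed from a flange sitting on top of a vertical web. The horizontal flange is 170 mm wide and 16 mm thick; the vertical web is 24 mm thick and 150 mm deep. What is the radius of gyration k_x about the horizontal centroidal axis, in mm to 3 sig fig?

Treat the section as a set of non-overlapping primitives; coordinates are from the bounding-box lower-left.
Flange: 170 × 16, A = 2 720 mm², y = 158 mm, Ī = 58 027 mm⁴.
Web: 24 × 150, A = 3 600 mm², y = 75 mm, Ī = 6 750 000 mm⁴.
Centroid: ȳ = ΣA·y / ΣA = 110.72 mm.
Transfer each piece to the horizontal centroidal axis using Ī + A·d² with d = y − 110.72:
  flange: d = 47.278 mm → contributes +6 137 920 mm⁴
  web: d = -35.722 mm → contributes +11 343 697 mm⁴
Total I = 17 481 617 mm⁴.
Radius of gyration: k = √(I/A) = √(17 481 617 / 6 320) = 52.594 mm.

k_x ≈ 52.6 mm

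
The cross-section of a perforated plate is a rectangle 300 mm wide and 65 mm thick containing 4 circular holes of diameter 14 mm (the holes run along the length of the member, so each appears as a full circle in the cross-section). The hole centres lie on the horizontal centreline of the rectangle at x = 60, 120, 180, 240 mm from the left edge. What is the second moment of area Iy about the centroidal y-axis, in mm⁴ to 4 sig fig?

Iy ≈ 1.435 × 10⁸ mm⁴

Break the section into simple shapes (no overlaps), measuring from the bottom-left corner of the bounding box.
Plate: 300 × 65, A = 19 500 mm², x = 150 mm, Ī = 146 250 000 mm⁴.
Hole 1 (subtracted): ⌀14, A = 153.938 mm², x = 60 mm, Ī = 1885.74 mm⁴.
Hole 2 (subtracted): ⌀14, A = 153.938 mm², x = 120 mm, Ī = 1885.74 mm⁴.
Hole 3 (subtracted): ⌀14, A = 153.938 mm², x = 180 mm, Ī = 1885.74 mm⁴.
Hole 4 (subtracted): ⌀14, A = 153.938 mm², x = 240 mm, Ī = 1885.74 mm⁴.
By symmetry the centroid is at mid-width, x̄ = 150 mm.
Transfer each piece to the centroidal y-axis using Ī + A·d² with d = x − 150:
  plate: d = 0 mm → contributes +146 250 000 mm⁴
  hole 1: d = -90 mm → contributes −1 248 784 mm⁴
  hole 2: d = -30 mm → contributes −140 430 mm⁴
  hole 3: d = 30 mm → contributes −140 430 mm⁴
  hole 4: d = 90 mm → contributes −1 248 784 mm⁴
Total I = 143 471 572 mm⁴.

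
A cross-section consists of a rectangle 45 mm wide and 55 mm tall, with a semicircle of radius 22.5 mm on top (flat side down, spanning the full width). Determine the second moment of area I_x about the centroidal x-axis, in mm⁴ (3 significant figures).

Treat the section as a set of non-overlapping primitives; coordinates are from the bounding-box lower-left.
Rectangular body: 45 × 55, A = 2 475 mm², y = 27.5 mm, Ī = 623 906 mm⁴.
Semicircular cap: semicircle r = 22.5, A = 795.22 mm², y = 64.549 mm, Ī = 28 130 mm⁴.
Centroid: ȳ = ΣA·y / ΣA = 36.509 mm.
Transfer each piece to the centroidal x-axis using Ī + A·d² with d = y − 36.509:
  rectangular body: d = -9.0092 mm → contributes +824 793 mm⁴
  semicircular cap: d = 28.04 mm → contributes +653 363 mm⁴
Total I = 1 478 157 mm⁴.

I_x ≈ 1.48 × 10⁶ mm⁴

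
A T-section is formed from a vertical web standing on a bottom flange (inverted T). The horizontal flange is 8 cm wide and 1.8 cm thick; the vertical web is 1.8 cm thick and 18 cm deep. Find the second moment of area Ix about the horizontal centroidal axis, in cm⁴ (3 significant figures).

Ix ≈ 1860 cm⁴

Treat the section as a set of non-overlapping primitives; coordinates are from the bounding-box lower-left.
Flange: 8 × 1.8, A = 14.4 cm², y = 0.9 cm, Ī = 3.888 cm⁴.
Web: 1.8 × 18, A = 32.4 cm², y = 10.8 cm, Ī = 874.8 cm⁴.
Centroid: ȳ = ΣA·y / ΣA = 7.7538 cm.
Transfer each piece to the horizontal centroidal axis using Ī + A·d² with d = y − 7.7538:
  flange: d = -6.8538 cm → contributes +680.33 cm⁴
  web: d = 3.0462 cm → contributes +1175.4 cm⁴
Total I = 1855.8 cm⁴.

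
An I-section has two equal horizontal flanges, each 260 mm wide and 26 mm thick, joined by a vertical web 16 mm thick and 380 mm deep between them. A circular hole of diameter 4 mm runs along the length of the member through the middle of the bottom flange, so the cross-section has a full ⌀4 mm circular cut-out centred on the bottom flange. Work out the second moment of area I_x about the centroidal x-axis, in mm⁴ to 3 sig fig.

Decompose the section into non-overlapping parts with the origin at the bottom-left of its bounding rectangle.
Bottom flange: 260 × 26, A = 6 760 mm², y = 13 mm, Ī = 380 813 mm⁴.
Web: 16 × 380, A = 6 080 mm², y = 216 mm, Ī = 73 162 667 mm⁴.
Top flange: 260 × 26, A = 6 760 mm², y = 419 mm, Ī = 380 813 mm⁴.
Hole (subtracted): ⌀4, A = 12.566 mm², y = 13 mm, Ī = 12.566 mm⁴.
Centroid: ȳ = ΣA·y / ΣA = 216.13 mm.
Transfer each piece to the centroidal x-axis using Ī + A·d² with d = y − 216.13:
  bottom flange: d = -203.13 mm → contributes +279 311 206 mm⁴
  web: d = -0.13024 mm → contributes +73 162 770 mm⁴
  top flange: d = 202.87 mm → contributes +278 596 330 mm⁴
  hole: d = -203.13 mm → contributes −518 525 mm⁴
Total I = 630 551 781 mm⁴.

I_x ≈ 6.31 × 10⁸ mm⁴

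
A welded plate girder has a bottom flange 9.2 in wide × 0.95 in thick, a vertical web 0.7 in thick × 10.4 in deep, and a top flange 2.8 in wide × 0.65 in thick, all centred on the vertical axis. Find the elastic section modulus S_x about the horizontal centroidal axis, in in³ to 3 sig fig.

S_x ≈ 39.1 in³

Split into non-overlapping primitives; take the origin at the lower-left of the bounding box.
Bottom plate: 9.2 × 0.95, A = 8.74 in², y = 0.475 in, Ī = 0.65732 in⁴.
Web plate: 0.7 × 10.4, A = 7.28 in², y = 6.15 in, Ī = 65.617 in⁴.
Top plate: 2.8 × 0.65, A = 1.82 in², y = 11.675 in, Ī = 0.064079 in⁴.
Centroid: ȳ = ΣA·y / ΣA = 3.9334 in.
Transfer each piece to the horizontal centroidal axis using Ī + A·d² with d = y − 3.9334:
  bottom plate: d = -3.4584 in → contributes +105.19 in⁴
  web plate: d = 2.2166 in → contributes +101.39 in⁴
  top plate: d = 7.7416 in → contributes +109.14 in⁴
Total I = 315.72 in⁴.
Extreme fibre distance c = 8.0666 in; S = I/c = 39.139 in³.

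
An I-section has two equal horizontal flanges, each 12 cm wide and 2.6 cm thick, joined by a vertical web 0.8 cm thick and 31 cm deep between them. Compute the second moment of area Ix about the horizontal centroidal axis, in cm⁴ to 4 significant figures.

Ix ≈ 1.963 × 10⁴ cm⁴

Break the section into simple shapes (no overlaps), measuring from the bottom-left corner of the bounding box.
Bottom flange: 12 × 2.6, A = 31.2 cm², y = 1.3 cm, Ī = 17.576 cm⁴.
Web: 0.8 × 31, A = 24.8 cm², y = 18.1 cm, Ī = 1986.07 cm⁴.
Top flange: 12 × 2.6, A = 31.2 cm², y = 34.9 cm, Ī = 17.576 cm⁴.
By symmetry the centroid is at mid-height, ȳ = 18.1 cm.
Transfer each piece to the horizontal centroidal axis using Ī + A·d² with d = y − 18.1:
  bottom flange: d = -16.8 cm → contributes +8823.46 cm⁴
  web: d = 0 cm → contributes +1986.07 cm⁴
  top flange: d = 16.8 cm → contributes +8823.46 cm⁴
Total I = 19 633 cm⁴.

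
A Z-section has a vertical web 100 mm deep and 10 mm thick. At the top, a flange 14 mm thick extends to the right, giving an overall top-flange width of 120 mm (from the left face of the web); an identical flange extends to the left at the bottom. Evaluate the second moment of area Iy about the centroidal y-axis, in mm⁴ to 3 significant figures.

Split into non-overlapping primitives; take the origin at the lower-left of the bounding box.
Web: 10 × 100, A = 1 000 mm², x = 115 mm, Ī = 8333.3 mm⁴.
Top flange (beyond web): 110 × 14, A = 1 540 mm², x = 175 mm, Ī = 1 552 833 mm⁴.
Bottom flange (beyond web): 110 × 14, A = 1 540 mm², x = 55 mm, Ī = 1 552 833 mm⁴.
Centroid: x̄ = ΣA·x / ΣA = 115 mm.
Transfer each piece to the centroidal y-axis using Ī + A·d² with d = x − 115:
  web: d = 0 mm → contributes +8333.3 mm⁴
  top flange (beyond web): d = 60 mm → contributes +7 096 833 mm⁴
  bottom flange (beyond web): d = -60 mm → contributes +7 096 833 mm⁴
Total I = 14 202 000 mm⁴.

Iy ≈ 1.42 × 10⁷ mm⁴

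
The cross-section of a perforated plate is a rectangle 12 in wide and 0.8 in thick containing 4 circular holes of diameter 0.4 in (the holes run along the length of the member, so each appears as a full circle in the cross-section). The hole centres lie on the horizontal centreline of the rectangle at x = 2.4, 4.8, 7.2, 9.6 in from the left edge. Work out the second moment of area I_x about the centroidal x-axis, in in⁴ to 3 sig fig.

Treat the section as a set of non-overlapping primitives; coordinates are from the bounding-box lower-left.
Plate: 12 × 0.8, A = 9.6 in², y = 0.4 in, Ī = 0.512 in⁴.
Hole 1 (subtracted): ⌀0.4, A = 0.12566 in², y = 0.4 in, Ī = 0.0012566 in⁴.
Hole 2 (subtracted): ⌀0.4, A = 0.12566 in², y = 0.4 in, Ī = 0.0012566 in⁴.
Hole 3 (subtracted): ⌀0.4, A = 0.12566 in², y = 0.4 in, Ī = 0.0012566 in⁴.
Hole 4 (subtracted): ⌀0.4, A = 0.12566 in², y = 0.4 in, Ī = 0.0012566 in⁴.
By symmetry the centroid is at mid-height, ȳ = 0.4 in.
All pieces are centred on the centroidal x-axis, so I = ΣĪ (holes subtracted) = 0.50697 in⁴.

I_x ≈ 0.507 in⁴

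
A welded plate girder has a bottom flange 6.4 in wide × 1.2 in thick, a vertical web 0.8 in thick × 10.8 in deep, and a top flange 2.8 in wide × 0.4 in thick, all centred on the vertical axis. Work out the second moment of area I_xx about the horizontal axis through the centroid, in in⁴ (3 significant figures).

Treat the section as a set of non-overlapping primitives; coordinates are from the bounding-box lower-left.
Bottom plate: 6.4 × 1.2, A = 7.68 in², y = 0.6 in, Ī = 0.9216 in⁴.
Web plate: 0.8 × 10.8, A = 8.64 in², y = 6.6 in, Ī = 83.981 in⁴.
Top plate: 2.8 × 0.4, A = 1.12 in², y = 12.2 in, Ī = 0.014933 in⁴.
Centroid: ȳ = ΣA·y / ΣA = 4.3174 in.
Transfer each piece to the horizontal axis through the centroid using Ī + A·d² with d = y − 4.3174:
  bottom plate: d = -3.7174 in → contributes +107.05 in⁴
  web plate: d = 2.2826 in → contributes +129 in⁴
  top plate: d = 7.8826 in → contributes +69.606 in⁴
Total I = 305.66 in⁴.

I_xx ≈ 306 in⁴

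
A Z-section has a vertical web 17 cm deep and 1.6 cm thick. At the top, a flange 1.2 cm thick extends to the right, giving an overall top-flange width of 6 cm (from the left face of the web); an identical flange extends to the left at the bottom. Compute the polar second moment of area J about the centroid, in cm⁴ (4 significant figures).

J ≈ 1433 cm⁴

Break the section into simple shapes (no overlaps), measuring from the bottom-left corner of the bounding box.
Web: 1.6 × 17, A = 27.2 cm², y = 8.5 cm, Ī = 655.067 cm⁴.
Top flange (beyond web): 4.4 × 1.2, A = 5.28 cm², y = 16.4 cm, Ī = 0.6336 cm⁴.
Bottom flange (beyond web): 4.4 × 1.2, A = 5.28 cm², y = 0.6 cm, Ī = 0.6336 cm⁴.
Centroid: ȳ = ΣA·y / ΣA = 8.5 cm.
Transfer each piece to the centroidal x-axis using Ī + A·d² with d = y − 8.5:
  web: d = 0 cm → contributes +655.067 cm⁴
  top flange (beyond web): d = 7.9 cm → contributes +330.158 cm⁴
  bottom flange (beyond web): d = -7.9 cm → contributes +330.158 cm⁴
Total I = 1315.38 cm⁴.
For the y-axis: x̄ = 5.2 cm.
Repeating about the centroidal y-axis gives I_y = 117.879 cm⁴.
Polar second moment: J = I_x + I_y = 1433.26 cm⁴.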